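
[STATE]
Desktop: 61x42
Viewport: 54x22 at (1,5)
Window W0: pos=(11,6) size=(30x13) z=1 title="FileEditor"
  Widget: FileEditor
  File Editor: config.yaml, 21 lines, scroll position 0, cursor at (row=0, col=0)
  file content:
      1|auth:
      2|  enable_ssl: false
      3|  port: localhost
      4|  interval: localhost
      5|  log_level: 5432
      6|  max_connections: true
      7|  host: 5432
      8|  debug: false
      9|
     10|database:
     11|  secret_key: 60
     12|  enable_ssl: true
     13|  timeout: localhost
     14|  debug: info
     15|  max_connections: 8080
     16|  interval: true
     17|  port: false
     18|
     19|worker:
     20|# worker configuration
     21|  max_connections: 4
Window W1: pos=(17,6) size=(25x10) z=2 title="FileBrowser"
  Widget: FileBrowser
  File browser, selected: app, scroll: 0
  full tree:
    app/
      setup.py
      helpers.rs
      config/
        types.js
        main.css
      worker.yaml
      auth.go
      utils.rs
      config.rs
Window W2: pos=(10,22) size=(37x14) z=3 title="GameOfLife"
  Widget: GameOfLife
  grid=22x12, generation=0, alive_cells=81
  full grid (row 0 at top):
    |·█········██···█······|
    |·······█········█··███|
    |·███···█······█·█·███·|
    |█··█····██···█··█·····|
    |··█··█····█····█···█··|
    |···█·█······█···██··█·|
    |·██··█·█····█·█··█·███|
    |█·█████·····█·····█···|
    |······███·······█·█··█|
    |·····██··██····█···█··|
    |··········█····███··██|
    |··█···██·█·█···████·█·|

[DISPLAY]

                                                      
          ┏━━━━━┏━━━━━━━━━━━━━━━━━━━━━━━┓             
          ┃ File┃ FileBrowser           ┃             
          ┠─────┠───────────────────────┨             
          ┃█uth:┃> [-] app/             ┃             
          ┃  ena┃    setup.py           ┃             
          ┃  por┃    helpers.rs         ┃             
          ┃  int┃    [+] config/        ┃             
          ┃  log┃    worker.yaml        ┃             
          ┃  max┃    auth.go            ┃             
          ┃  hos┗━━━━━━━━━━━━━━━━━━━━━━━┛             
          ┃  debug: false             ░┃              
          ┃                           ▼┃              
          ┗━━━━━━━━━━━━━━━━━━━━━━━━━━━━┛              
                                                      
                                                      
                                                      
         ┏━━━━━━━━━━━━━━━━━━━━━━━━━━━━━━━━━━━┓        
         ┃ GameOfLife                        ┃        
         ┠───────────────────────────────────┨        
         ┃Gen: 0                             ┃        
         ┃·······█········█··███             ┃        


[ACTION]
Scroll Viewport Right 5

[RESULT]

                                                      
     ┏━━━━━┏━━━━━━━━━━━━━━━━━━━━━━━┓                  
     ┃ File┃ FileBrowser           ┃                  
     ┠─────┠───────────────────────┨                  
     ┃█uth:┃> [-] app/             ┃                  
     ┃  ena┃    setup.py           ┃                  
     ┃  por┃    helpers.rs         ┃                  
     ┃  int┃    [+] config/        ┃                  
     ┃  log┃    worker.yaml        ┃                  
     ┃  max┃    auth.go            ┃                  
     ┃  hos┗━━━━━━━━━━━━━━━━━━━━━━━┛                  
     ┃  debug: false             ░┃                   
     ┃                           ▼┃                   
     ┗━━━━━━━━━━━━━━━━━━━━━━━━━━━━┛                   
                                                      
                                                      
                                                      
    ┏━━━━━━━━━━━━━━━━━━━━━━━━━━━━━━━━━━━┓             
    ┃ GameOfLife                        ┃             
    ┠───────────────────────────────────┨             
    ┃Gen: 0                             ┃             
    ┃·······█········█··███             ┃             


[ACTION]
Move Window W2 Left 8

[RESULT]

                                                      
     ┏━━━━━┏━━━━━━━━━━━━━━━━━━━━━━━┓                  
     ┃ File┃ FileBrowser           ┃                  
     ┠─────┠───────────────────────┨                  
     ┃█uth:┃> [-] app/             ┃                  
     ┃  ena┃    setup.py           ┃                  
     ┃  por┃    helpers.rs         ┃                  
     ┃  int┃    [+] config/        ┃                  
     ┃  log┃    worker.yaml        ┃                  
     ┃  max┃    auth.go            ┃                  
     ┃  hos┗━━━━━━━━━━━━━━━━━━━━━━━┛                  
     ┃  debug: false             ░┃                   
     ┃                           ▼┃                   
     ┗━━━━━━━━━━━━━━━━━━━━━━━━━━━━┛                   
                                                      
                                                      
                                                      
━━━━━━━━━━━━━━━━━━━━━━━━━━━━━━━━┓                     
meOfLife                        ┃                     
────────────────────────────────┨                     
: 0                             ┃                     
····█········█··███             ┃                     


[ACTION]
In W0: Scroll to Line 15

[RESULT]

                                                      
     ┏━━━━━┏━━━━━━━━━━━━━━━━━━━━━━━┓                  
     ┃ File┃ FileBrowser           ┃                  
     ┠─────┠───────────────────────┨                  
     ┃  tim┃> [-] app/             ┃                  
     ┃  deb┃    setup.py           ┃                  
     ┃  max┃    helpers.rs         ┃                  
     ┃  int┃    [+] config/        ┃                  
     ┃  por┃    worker.yaml        ┃                  
     ┃     ┃    auth.go            ┃                  
     ┃worke┗━━━━━━━━━━━━━━━━━━━━━━━┛                  
     ┃# worker configuration     █┃                   
     ┃  max_connections: 4       ▼┃                   
     ┗━━━━━━━━━━━━━━━━━━━━━━━━━━━━┛                   
                                                      
                                                      
                                                      
━━━━━━━━━━━━━━━━━━━━━━━━━━━━━━━━┓                     
meOfLife                        ┃                     
────────────────────────────────┨                     
: 0                             ┃                     
····█········█··███             ┃                     


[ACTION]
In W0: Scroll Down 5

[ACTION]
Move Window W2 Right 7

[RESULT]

                                                      
     ┏━━━━━┏━━━━━━━━━━━━━━━━━━━━━━━┓                  
     ┃ File┃ FileBrowser           ┃                  
     ┠─────┠───────────────────────┨                  
     ┃  tim┃> [-] app/             ┃                  
     ┃  deb┃    setup.py           ┃                  
     ┃  max┃    helpers.rs         ┃                  
     ┃  int┃    [+] config/        ┃                  
     ┃  por┃    worker.yaml        ┃                  
     ┃     ┃    auth.go            ┃                  
     ┃worke┗━━━━━━━━━━━━━━━━━━━━━━━┛                  
     ┃# worker configuration     █┃                   
     ┃  max_connections: 4       ▼┃                   
     ┗━━━━━━━━━━━━━━━━━━━━━━━━━━━━┛                   
                                                      
                                                      
                                                      
   ┏━━━━━━━━━━━━━━━━━━━━━━━━━━━━━━━━━━━┓              
   ┃ GameOfLife                        ┃              
   ┠───────────────────────────────────┨              
   ┃Gen: 0                             ┃              
   ┃·······█········█··███             ┃              


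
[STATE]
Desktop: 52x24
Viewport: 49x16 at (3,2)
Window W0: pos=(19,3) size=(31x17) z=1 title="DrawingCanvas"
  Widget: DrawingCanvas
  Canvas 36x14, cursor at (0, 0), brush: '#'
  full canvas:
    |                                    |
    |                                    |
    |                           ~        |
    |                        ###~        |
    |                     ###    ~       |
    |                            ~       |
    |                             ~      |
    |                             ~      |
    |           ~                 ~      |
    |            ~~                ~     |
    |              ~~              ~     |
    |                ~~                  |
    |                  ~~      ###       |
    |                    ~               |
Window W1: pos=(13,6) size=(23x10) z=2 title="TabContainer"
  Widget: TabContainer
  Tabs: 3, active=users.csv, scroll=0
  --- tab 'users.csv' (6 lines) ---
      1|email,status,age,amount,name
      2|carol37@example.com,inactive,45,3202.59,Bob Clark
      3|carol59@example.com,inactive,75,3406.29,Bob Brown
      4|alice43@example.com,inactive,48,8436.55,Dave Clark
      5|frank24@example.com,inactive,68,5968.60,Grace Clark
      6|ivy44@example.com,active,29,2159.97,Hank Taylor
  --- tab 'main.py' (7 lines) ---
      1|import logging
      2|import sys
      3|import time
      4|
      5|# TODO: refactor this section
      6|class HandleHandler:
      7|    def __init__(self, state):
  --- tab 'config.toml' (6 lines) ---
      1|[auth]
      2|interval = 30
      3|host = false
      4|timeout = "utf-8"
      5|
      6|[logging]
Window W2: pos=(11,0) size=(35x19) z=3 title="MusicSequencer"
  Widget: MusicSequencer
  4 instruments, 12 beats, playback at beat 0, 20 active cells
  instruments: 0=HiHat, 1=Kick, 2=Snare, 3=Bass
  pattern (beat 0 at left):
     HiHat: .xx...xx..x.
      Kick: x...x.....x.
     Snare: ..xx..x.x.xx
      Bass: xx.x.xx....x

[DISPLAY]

        ┠─────────────────────────────────┨      
        ┃      ▼12345678901               ┃━━━┓  
        ┃ HiHat·██···██··█·               ┃   ┃  
        ┃  Kick█···█·····█·               ┃───┨  
        ┃ Snare··██··█·█·██               ┃   ┃  
        ┃  Bass██·█·██····█               ┃   ┃  
        ┃                                 ┃ ~ ┃  
        ┃                                 ┃#~ ┃  
        ┃                                 ┃  ~┃  
        ┃                                 ┃  ~┃  
        ┃                                 ┃   ┃  
        ┃                                 ┃   ┃  
        ┃                                 ┃   ┃  
        ┃                                 ┃   ┃  
        ┃                                 ┃   ┃  
        ┃                                 ┃   ┃  


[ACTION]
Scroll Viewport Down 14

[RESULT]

        ┃                                 ┃ ~ ┃  
        ┃                                 ┃#~ ┃  
        ┃                                 ┃  ~┃  
        ┃                                 ┃  ~┃  
        ┃                                 ┃   ┃  
        ┃                                 ┃   ┃  
        ┃                                 ┃   ┃  
        ┃                                 ┃   ┃  
        ┃                                 ┃   ┃  
        ┃                                 ┃   ┃  
        ┗━━━━━━━━━━━━━━━━━━━━━━━━━━━━━━━━━┛###┃  
                ┗━━━━━━━━━━━━━━━━━━━━━━━━━━━━━┛  
                                                 
                                                 
                                                 
                                                 


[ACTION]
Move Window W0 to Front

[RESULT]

        ┃       ┃                           ~ ┃  
        ┃       ┃                        ###~ ┃  
        ┃       ┃                     ###    ~┃  
        ┃       ┃                            ~┃  
        ┃       ┃                             ┃  
        ┃       ┃                             ┃  
        ┃       ┃           ~                 ┃  
        ┃       ┃            ~~               ┃  
        ┃       ┃              ~~             ┃  
        ┃       ┃                ~~           ┃  
        ┗━━━━━━━┃                  ~~      ###┃  
                ┗━━━━━━━━━━━━━━━━━━━━━━━━━━━━━┛  
                                                 
                                                 
                                                 
                                                 


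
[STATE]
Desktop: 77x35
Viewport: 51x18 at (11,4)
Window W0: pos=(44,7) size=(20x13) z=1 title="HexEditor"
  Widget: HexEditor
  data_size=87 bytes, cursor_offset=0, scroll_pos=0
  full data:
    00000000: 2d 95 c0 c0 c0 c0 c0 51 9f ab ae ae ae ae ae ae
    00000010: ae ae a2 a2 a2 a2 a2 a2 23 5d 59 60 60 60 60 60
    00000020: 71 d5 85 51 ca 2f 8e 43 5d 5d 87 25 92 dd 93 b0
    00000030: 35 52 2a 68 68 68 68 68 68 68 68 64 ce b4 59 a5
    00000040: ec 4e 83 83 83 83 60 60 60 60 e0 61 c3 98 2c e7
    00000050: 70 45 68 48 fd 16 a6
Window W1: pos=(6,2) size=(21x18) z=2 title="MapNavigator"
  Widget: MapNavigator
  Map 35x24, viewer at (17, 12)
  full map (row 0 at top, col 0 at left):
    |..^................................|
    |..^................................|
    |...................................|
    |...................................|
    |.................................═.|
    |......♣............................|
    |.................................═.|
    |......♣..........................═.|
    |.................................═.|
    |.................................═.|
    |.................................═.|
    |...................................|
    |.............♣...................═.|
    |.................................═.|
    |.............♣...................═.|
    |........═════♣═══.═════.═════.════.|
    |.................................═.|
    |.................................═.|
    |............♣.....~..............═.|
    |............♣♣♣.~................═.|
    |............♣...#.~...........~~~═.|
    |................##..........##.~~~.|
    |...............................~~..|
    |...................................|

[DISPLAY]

───────────────┨                                   
...............┃                                   
...............┃                                   
...............┃                 ┏━━━━━━━━━━━━━━━━━
...............┃                 ┃ HexEditor       
...............┃                 ┠─────────────────
...............┃                 ┃00000000  2D 95 c
...............┃                 ┃00000010  ae ae a
.♣...@.........┃                 ┃00000020  71 d5 8
...............┃                 ┃00000030  35 52 2
.♣.............┃                 ┃00000040  ec 4e 8
═♣═══.═════.═══┃                 ┃00000050  70 45 6
...............┃                 ┃                 
...............┃                 ┃                 
♣.....~........┃                 ┃                 
━━━━━━━━━━━━━━━┛                 ┗━━━━━━━━━━━━━━━━━
                                                   
                                                   


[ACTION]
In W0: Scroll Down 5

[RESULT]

───────────────┨                                   
...............┃                                   
...............┃                                   
...............┃                 ┏━━━━━━━━━━━━━━━━━
...............┃                 ┃ HexEditor       
...............┃                 ┠─────────────────
...............┃                 ┃00000050  70 45 6
...............┃                 ┃                 
.♣...@.........┃                 ┃                 
...............┃                 ┃                 
.♣.............┃                 ┃                 
═♣═══.═════.═══┃                 ┃                 
...............┃                 ┃                 
...............┃                 ┃                 
♣.....~........┃                 ┃                 
━━━━━━━━━━━━━━━┛                 ┗━━━━━━━━━━━━━━━━━
                                                   
                                                   


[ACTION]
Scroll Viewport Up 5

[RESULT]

                                                   
                                                   
━━━━━━━━━━━━━━━┓                                   
Navigator      ┃                                   
───────────────┨                                   
...............┃                                   
...............┃                                   
...............┃                 ┏━━━━━━━━━━━━━━━━━
...............┃                 ┃ HexEditor       
...............┃                 ┠─────────────────
...............┃                 ┃00000050  70 45 6
...............┃                 ┃                 
.♣...@.........┃                 ┃                 
...............┃                 ┃                 
.♣.............┃                 ┃                 
═♣═══.═════.═══┃                 ┃                 
...............┃                 ┃                 
...............┃                 ┃                 


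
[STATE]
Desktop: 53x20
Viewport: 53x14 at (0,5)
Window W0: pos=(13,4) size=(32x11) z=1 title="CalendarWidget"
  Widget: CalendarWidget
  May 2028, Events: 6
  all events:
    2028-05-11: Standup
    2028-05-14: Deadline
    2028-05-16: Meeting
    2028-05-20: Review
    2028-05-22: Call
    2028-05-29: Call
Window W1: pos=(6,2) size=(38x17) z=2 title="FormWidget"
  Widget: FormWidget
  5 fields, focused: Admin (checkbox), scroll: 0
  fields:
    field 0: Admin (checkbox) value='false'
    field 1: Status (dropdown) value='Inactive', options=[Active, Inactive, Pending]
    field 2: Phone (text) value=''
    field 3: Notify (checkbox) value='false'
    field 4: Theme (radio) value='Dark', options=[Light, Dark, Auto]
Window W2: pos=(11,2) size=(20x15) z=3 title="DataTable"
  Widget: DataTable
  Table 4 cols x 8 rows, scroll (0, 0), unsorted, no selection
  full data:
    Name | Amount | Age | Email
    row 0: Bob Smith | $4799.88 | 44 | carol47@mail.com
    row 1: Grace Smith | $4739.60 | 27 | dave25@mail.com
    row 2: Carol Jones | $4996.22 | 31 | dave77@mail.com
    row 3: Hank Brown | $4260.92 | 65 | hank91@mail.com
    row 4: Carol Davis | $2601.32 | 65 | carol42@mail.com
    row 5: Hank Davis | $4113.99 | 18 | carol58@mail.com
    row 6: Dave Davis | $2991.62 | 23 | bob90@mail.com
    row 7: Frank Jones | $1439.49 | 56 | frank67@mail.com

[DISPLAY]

      ┃> Ad┃Name       │Amount┃            ┃┃        
      ┃  St┃───────────┼──────┃          ▼]┃┨        
      ┃  Ph┃Bob Smith  │$4799.┃           ]┃┃        
      ┃  No┃Grace Smith│$4739.┃            ┃┃        
      ┃  Th┃Carol Jones│$4996.┃ (●) Dark  (┃┃        
      ┃    ┃Hank Brown │$4260.┃            ┃┃        
      ┃    ┃Carol Davis│$2601.┃            ┃┃        
      ┃    ┃Hank Davis │$4113.┃            ┃┃        
      ┃    ┃Dave Davis │$2991.┃            ┃┃        
      ┃    ┃Frank Jones│$1439.┃            ┃┛        
      ┃    ┃                  ┃            ┃         
      ┃    ┗━━━━━━━━━━━━━━━━━━┛            ┃         
      ┃                                    ┃         
      ┗━━━━━━━━━━━━━━━━━━━━━━━━━━━━━━━━━━━━┛         


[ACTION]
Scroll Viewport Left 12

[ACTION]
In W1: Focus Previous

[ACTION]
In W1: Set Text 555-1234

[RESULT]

      ┃  Ad┃Name       │Amount┃            ┃┃        
      ┃  St┃───────────┼──────┃          ▼]┃┨        
      ┃  Ph┃Bob Smith  │$4799.┃           ]┃┃        
      ┃  No┃Grace Smith│$4739.┃            ┃┃        
      ┃> Th┃Carol Jones│$4996.┃ (●) Dark  (┃┃        
      ┃    ┃Hank Brown │$4260.┃            ┃┃        
      ┃    ┃Carol Davis│$2601.┃            ┃┃        
      ┃    ┃Hank Davis │$4113.┃            ┃┃        
      ┃    ┃Dave Davis │$2991.┃            ┃┃        
      ┃    ┃Frank Jones│$1439.┃            ┃┛        
      ┃    ┃                  ┃            ┃         
      ┃    ┗━━━━━━━━━━━━━━━━━━┛            ┃         
      ┃                                    ┃         
      ┗━━━━━━━━━━━━━━━━━━━━━━━━━━━━━━━━━━━━┛         


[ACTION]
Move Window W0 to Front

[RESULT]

      ┃  Ad┃N┃ CalendarWidget               ┃        
      ┃  St┃─┠──────────────────────────────┨        
      ┃  Ph┃B┃           May 2028           ┃        
      ┃  No┃G┃Mo Tu We Th Fr Sa Su          ┃        
      ┃> Th┃C┃ 1  2  3  4  5  6  7          ┃        
      ┃    ┃H┃ 8  9 10 11* 12 13 14*        ┃        
      ┃    ┃C┃15 16* 17 18 19 20* 21        ┃        
      ┃    ┃H┃22* 23 24 25 26 27 28         ┃        
      ┃    ┃D┃29* 30 31                     ┃        
      ┃    ┃F┗━━━━━━━━━━━━━━━━━━━━━━━━━━━━━━┛        
      ┃    ┃                  ┃            ┃         
      ┃    ┗━━━━━━━━━━━━━━━━━━┛            ┃         
      ┃                                    ┃         
      ┗━━━━━━━━━━━━━━━━━━━━━━━━━━━━━━━━━━━━┛         


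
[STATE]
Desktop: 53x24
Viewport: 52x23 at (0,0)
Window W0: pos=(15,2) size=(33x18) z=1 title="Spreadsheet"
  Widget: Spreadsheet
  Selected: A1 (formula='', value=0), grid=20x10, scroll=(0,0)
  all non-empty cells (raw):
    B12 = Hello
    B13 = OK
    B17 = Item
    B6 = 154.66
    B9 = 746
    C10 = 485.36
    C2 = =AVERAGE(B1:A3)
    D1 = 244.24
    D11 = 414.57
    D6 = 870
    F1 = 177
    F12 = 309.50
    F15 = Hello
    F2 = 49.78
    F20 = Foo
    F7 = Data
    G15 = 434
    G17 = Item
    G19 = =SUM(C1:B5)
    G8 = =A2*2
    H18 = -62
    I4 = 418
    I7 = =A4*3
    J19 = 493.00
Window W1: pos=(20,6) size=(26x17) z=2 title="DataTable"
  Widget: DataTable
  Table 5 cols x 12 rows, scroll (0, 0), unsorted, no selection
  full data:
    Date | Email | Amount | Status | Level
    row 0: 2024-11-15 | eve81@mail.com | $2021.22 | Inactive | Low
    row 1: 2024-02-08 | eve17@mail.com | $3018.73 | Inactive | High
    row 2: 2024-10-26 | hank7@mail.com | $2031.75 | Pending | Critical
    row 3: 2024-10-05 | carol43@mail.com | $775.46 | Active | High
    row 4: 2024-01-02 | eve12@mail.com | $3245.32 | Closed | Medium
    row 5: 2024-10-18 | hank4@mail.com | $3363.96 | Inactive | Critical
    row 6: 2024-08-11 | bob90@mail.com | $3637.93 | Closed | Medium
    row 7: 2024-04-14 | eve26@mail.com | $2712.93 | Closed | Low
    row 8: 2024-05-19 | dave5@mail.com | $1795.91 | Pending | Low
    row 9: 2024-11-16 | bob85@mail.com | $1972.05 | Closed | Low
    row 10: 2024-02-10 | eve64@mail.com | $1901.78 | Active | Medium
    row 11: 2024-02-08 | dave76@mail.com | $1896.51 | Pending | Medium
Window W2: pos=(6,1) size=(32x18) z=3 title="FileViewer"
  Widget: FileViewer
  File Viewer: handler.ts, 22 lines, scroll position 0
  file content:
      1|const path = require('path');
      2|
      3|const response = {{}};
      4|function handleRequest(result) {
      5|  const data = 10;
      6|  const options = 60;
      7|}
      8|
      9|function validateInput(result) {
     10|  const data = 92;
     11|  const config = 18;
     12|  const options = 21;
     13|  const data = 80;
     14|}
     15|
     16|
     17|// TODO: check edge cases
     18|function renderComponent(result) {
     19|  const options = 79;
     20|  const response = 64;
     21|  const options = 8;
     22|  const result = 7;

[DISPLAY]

                                                    
      ┏━━━━━━━━━━━━━━━━━━━━━━━━━━━━━━┓              
      ┃ FileViewer                   ┃━━━━━━━━━┓    
      ┠──────────────────────────────┨         ┃    
      ┃const path = require('path');▲┃─────────┨    
      ┃                             █┃         ┃    
      ┃const response = {{}};       ░┃━━━━━━━┓ ┃    
      ┃function handleRequest(result░┃       ┃-┃    
      ┃  const data = 10;           ░┃───────┨2┃    
      ┃  const options = 60;        ░┃       ┃ ┃    
      ┃}                            ░┃───────┃ ┃    
      ┃                             ░┃mail.co┃ ┃    
      ┃function validateInput(result░┃mail.co┃ ┃    
      ┃  const data = 92;           ░┃mail.co┃ ┃    
      ┃  const config = 18;         ░┃3@mail.┃ ┃    
      ┃  const options = 21;        ░┃mail.co┃ ┃    
      ┃  const data = 80;           ░┃mail.co┃ ┃    
      ┃}                            ▼┃mail.co┃ ┃    
      ┗━━━━━━━━━━━━━━━━━━━━━━━━━━━━━━┛mail.co┃4┃    
               ┗━━━━┃2024-05-19│dave5@mail.co┃━┛    
                    ┃2024-11-16│bob85@mail.co┃      
                    ┃2024-02-10│eve64@mail.co┃      
                    ┗━━━━━━━━━━━━━━━━━━━━━━━━┛      


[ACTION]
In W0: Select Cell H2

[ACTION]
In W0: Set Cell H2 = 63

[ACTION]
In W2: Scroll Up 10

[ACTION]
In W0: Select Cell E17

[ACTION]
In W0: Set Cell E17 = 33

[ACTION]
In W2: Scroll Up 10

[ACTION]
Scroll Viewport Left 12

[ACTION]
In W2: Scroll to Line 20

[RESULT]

                                                    
      ┏━━━━━━━━━━━━━━━━━━━━━━━━━━━━━━┓              
      ┃ FileViewer                   ┃━━━━━━━━━┓    
      ┠──────────────────────────────┨         ┃    
      ┃function validateInput(result▲┃─────────┨    
      ┃  const data = 92;           ░┃         ┃    
      ┃  const config = 18;         ░┃━━━━━━━┓ ┃    
      ┃  const options = 21;        ░┃       ┃-┃    
      ┃  const data = 80;           ░┃───────┨2┃    
      ┃}                            ░┃       ┃ ┃    
      ┃                             ░┃───────┃ ┃    
      ┃                             ░┃mail.co┃ ┃    
      ┃// TODO: check edge cases    ░┃mail.co┃ ┃    
      ┃function renderComponent(resu░┃mail.co┃ ┃    
      ┃  const options = 79;        ░┃3@mail.┃ ┃    
      ┃  const response = 64;       ░┃mail.co┃ ┃    
      ┃  const options = 8;         █┃mail.co┃ ┃    
      ┃  const result = 7;          ▼┃mail.co┃ ┃    
      ┗━━━━━━━━━━━━━━━━━━━━━━━━━━━━━━┛mail.co┃4┃    
               ┗━━━━┃2024-05-19│dave5@mail.co┃━┛    
                    ┃2024-11-16│bob85@mail.co┃      
                    ┃2024-02-10│eve64@mail.co┃      
                    ┗━━━━━━━━━━━━━━━━━━━━━━━━┛      


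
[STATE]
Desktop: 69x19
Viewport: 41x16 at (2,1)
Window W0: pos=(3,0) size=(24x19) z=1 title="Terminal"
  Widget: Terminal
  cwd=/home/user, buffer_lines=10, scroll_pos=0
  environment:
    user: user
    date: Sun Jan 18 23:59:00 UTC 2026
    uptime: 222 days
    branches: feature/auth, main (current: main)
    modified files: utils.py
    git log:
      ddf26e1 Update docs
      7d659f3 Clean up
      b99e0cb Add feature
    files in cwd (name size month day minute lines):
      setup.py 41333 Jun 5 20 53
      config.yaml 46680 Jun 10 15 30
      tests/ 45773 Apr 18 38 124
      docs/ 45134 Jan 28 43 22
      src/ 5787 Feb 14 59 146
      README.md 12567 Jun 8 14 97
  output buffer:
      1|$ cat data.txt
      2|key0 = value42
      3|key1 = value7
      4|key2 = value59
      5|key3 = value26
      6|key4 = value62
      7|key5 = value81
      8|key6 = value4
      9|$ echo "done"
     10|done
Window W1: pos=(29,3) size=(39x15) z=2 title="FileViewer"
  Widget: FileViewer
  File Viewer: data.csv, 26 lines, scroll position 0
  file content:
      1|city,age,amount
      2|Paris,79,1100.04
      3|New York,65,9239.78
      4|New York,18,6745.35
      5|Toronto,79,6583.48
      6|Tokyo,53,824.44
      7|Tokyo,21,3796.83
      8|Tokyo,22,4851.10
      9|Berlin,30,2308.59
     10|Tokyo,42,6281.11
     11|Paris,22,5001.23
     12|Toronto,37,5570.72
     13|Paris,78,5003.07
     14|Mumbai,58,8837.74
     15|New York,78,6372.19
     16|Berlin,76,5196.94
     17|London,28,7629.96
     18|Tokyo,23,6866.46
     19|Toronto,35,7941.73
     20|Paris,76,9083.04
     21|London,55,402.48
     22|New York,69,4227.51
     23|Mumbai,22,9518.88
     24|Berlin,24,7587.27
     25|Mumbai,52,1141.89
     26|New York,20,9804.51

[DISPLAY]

 ┃ Terminal             ┃                
 ┠──────────────────────┨                
 ┃$ cat data.txt        ┃  ┏━━━━━━━━━━━━━
 ┃key0 = value42        ┃  ┃ FileViewer  
 ┃key1 = value7         ┃  ┠─────────────
 ┃key2 = value59        ┃  ┃city,age,amou
 ┃key3 = value26        ┃  ┃Paris,79,1100
 ┃key4 = value62        ┃  ┃New York,65,9
 ┃key5 = value81        ┃  ┃New York,18,6
 ┃key6 = value4         ┃  ┃Toronto,79,65
 ┃$ echo "done"         ┃  ┃Tokyo,53,824.
 ┃done                  ┃  ┃Tokyo,21,3796
 ┃$ █                   ┃  ┃Tokyo,22,4851
 ┃                      ┃  ┃Berlin,30,230
 ┃                      ┃  ┃Tokyo,42,6281
 ┃                      ┃  ┃Paris,22,5001


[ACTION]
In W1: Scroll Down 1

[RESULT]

 ┃ Terminal             ┃                
 ┠──────────────────────┨                
 ┃$ cat data.txt        ┃  ┏━━━━━━━━━━━━━
 ┃key0 = value42        ┃  ┃ FileViewer  
 ┃key1 = value7         ┃  ┠─────────────
 ┃key2 = value59        ┃  ┃Paris,79,1100
 ┃key3 = value26        ┃  ┃New York,65,9
 ┃key4 = value62        ┃  ┃New York,18,6
 ┃key5 = value81        ┃  ┃Toronto,79,65
 ┃key6 = value4         ┃  ┃Tokyo,53,824.
 ┃$ echo "done"         ┃  ┃Tokyo,21,3796
 ┃done                  ┃  ┃Tokyo,22,4851
 ┃$ █                   ┃  ┃Berlin,30,230
 ┃                      ┃  ┃Tokyo,42,6281
 ┃                      ┃  ┃Paris,22,5001
 ┃                      ┃  ┃Toronto,37,55


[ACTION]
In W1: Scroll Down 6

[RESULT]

 ┃ Terminal             ┃                
 ┠──────────────────────┨                
 ┃$ cat data.txt        ┃  ┏━━━━━━━━━━━━━
 ┃key0 = value42        ┃  ┃ FileViewer  
 ┃key1 = value7         ┃  ┠─────────────
 ┃key2 = value59        ┃  ┃Tokyo,22,4851
 ┃key3 = value26        ┃  ┃Berlin,30,230
 ┃key4 = value62        ┃  ┃Tokyo,42,6281
 ┃key5 = value81        ┃  ┃Paris,22,5001
 ┃key6 = value4         ┃  ┃Toronto,37,55
 ┃$ echo "done"         ┃  ┃Paris,78,5003
 ┃done                  ┃  ┃Mumbai,58,883
 ┃$ █                   ┃  ┃New York,78,6
 ┃                      ┃  ┃Berlin,76,519
 ┃                      ┃  ┃London,28,762
 ┃                      ┃  ┃Tokyo,23,6866


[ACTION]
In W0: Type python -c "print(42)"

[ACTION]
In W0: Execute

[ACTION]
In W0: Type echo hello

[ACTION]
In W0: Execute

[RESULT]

 ┃ Terminal             ┃                
 ┠──────────────────────┨                
 ┃$ cat data.txt        ┃  ┏━━━━━━━━━━━━━
 ┃key0 = value42        ┃  ┃ FileViewer  
 ┃key1 = value7         ┃  ┠─────────────
 ┃key2 = value59        ┃  ┃Tokyo,22,4851
 ┃key3 = value26        ┃  ┃Berlin,30,230
 ┃key4 = value62        ┃  ┃Tokyo,42,6281
 ┃key5 = value81        ┃  ┃Paris,22,5001
 ┃key6 = value4         ┃  ┃Toronto,37,55
 ┃$ echo "done"         ┃  ┃Paris,78,5003
 ┃done                  ┃  ┃Mumbai,58,883
 ┃$ python -c "print(42)┃  ┃New York,78,6
 ┃42                    ┃  ┃Berlin,76,519
 ┃$ echo hello          ┃  ┃London,28,762
 ┃hello                 ┃  ┃Tokyo,23,6866


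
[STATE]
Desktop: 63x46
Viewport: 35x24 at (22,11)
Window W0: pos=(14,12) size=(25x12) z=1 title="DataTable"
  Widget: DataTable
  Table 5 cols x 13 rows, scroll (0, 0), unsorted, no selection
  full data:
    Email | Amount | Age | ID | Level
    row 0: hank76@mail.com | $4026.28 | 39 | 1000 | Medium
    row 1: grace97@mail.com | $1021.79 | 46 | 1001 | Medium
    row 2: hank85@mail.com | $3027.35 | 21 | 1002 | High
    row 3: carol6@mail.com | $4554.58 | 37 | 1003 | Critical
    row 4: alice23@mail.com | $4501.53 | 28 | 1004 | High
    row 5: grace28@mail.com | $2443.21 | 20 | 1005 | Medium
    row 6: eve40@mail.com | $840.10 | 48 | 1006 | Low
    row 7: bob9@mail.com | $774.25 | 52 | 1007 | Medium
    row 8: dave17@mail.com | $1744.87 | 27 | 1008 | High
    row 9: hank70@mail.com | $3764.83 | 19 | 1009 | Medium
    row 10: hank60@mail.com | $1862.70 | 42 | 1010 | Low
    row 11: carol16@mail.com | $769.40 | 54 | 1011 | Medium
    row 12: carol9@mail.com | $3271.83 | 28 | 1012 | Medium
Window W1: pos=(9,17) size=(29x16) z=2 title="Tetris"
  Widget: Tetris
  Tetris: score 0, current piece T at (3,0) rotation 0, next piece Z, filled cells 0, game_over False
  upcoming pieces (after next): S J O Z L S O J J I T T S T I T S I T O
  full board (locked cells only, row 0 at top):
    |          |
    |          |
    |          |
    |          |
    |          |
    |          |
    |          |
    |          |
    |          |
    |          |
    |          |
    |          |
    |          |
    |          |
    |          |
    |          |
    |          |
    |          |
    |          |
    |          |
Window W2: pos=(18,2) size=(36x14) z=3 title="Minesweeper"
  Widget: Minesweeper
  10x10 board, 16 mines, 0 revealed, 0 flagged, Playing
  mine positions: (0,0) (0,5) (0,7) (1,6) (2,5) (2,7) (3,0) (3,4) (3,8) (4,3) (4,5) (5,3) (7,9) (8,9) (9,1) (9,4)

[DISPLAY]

■■■■■■■                        ┃   
■■■■■■■                        ┃   
■■■■■■■                        ┃   
■■■■■■■                        ┃   
━━━━━━━━━━━━━━━━━━━━━━━━━━━━━━━┛   
─────────┼──────┃                  
━━━━━━━━━━━━━━━┓┃                  
               ┃┃                  
───────────────┨┃                  
ext:           ┃┃                  
▓              ┃┃                  
▓▓             ┃┃                  
               ┃┛                  
               ┃                   
               ┃                   
core:          ┃                   
               ┃                   
               ┃                   
               ┃                   
               ┃                   
               ┃                   
━━━━━━━━━━━━━━━┛                   
                                   
                                   


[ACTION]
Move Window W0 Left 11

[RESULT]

■■■■■■■                        ┃   
■■■■■■■                        ┃   
■■■■■■■                        ┃   
■■■■■■■                        ┃   
━━━━━━━━━━━━━━━━━━━━━━━━━━━━━━━┛   
─────┃                             
━━━━━━━━━━━━━━━┓                   
               ┃                   
───────────────┨                   
ext:           ┃                   
▓              ┃                   
▓▓             ┃                   
               ┃                   
               ┃                   
               ┃                   
core:          ┃                   
               ┃                   
               ┃                   
               ┃                   
               ┃                   
               ┃                   
━━━━━━━━━━━━━━━┛                   
                                   
                                   


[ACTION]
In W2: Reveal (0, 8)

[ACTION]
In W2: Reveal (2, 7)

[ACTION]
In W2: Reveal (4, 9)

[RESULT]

■■■■■■■                        ┃   
■■■■■■✹                        ┃   
■■■■■■✹                        ┃   
■✹■■■■■                        ┃   
━━━━━━━━━━━━━━━━━━━━━━━━━━━━━━━┛   
─────┃                             
━━━━━━━━━━━━━━━┓                   
               ┃                   
───────────────┨                   
ext:           ┃                   
▓              ┃                   
▓▓             ┃                   
               ┃                   
               ┃                   
               ┃                   
core:          ┃                   
               ┃                   
               ┃                   
               ┃                   
               ┃                   
               ┃                   
━━━━━━━━━━━━━━━┛                   
                                   
                                   


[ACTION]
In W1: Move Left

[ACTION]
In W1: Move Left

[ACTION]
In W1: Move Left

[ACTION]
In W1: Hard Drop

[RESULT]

■■■■■■■                        ┃   
■■■■■■✹                        ┃   
■■■■■■✹                        ┃   
■✹■■■■■                        ┃   
━━━━━━━━━━━━━━━━━━━━━━━━━━━━━━━┛   
─────┃                             
━━━━━━━━━━━━━━━┓                   
               ┃                   
───────────────┨                   
ext:           ┃                   
░░             ┃                   
░              ┃                   
               ┃                   
               ┃                   
               ┃                   
core:          ┃                   
               ┃                   
               ┃                   
               ┃                   
               ┃                   
               ┃                   
━━━━━━━━━━━━━━━┛                   
                                   
                                   
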